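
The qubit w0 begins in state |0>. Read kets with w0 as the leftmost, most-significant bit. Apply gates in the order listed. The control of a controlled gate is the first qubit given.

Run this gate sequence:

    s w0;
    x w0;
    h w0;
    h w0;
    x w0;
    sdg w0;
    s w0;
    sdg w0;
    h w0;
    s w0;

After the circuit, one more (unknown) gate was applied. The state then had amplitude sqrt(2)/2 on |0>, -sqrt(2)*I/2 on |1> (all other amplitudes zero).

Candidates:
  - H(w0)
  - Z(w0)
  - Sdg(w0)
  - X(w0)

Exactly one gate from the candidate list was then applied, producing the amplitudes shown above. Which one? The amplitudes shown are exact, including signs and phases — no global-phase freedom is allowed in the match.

It was Z(w0) that produced the state shown. Key observation: the block from step 1 through step 6 cancels to the identity and can be dropped.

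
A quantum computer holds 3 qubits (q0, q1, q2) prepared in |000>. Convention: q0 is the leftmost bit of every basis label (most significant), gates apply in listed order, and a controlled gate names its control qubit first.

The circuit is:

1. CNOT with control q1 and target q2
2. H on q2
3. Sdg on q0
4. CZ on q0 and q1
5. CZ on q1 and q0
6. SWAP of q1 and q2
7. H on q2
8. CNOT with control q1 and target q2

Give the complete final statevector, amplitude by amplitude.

After the circuit, the state carries amplitude 1/2 on |000>, 1/2 on |001>, 1/2 on |010>, 1/2 on |011>, 0 on |100>, 0 on |101>, 0 on |110>, 0 on |111>.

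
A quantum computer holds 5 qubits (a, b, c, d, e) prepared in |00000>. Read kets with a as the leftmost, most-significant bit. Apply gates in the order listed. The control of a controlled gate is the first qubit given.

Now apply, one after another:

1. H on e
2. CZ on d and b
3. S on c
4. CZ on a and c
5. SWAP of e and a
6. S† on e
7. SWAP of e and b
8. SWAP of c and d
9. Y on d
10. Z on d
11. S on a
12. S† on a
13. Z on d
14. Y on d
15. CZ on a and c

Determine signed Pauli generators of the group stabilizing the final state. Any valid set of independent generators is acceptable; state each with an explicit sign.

The final state is stabilized by the group generated by +XIIII, +IZIII, +IIZII, +IIIZI, +IIIIZ; other independent generating sets are equally valid.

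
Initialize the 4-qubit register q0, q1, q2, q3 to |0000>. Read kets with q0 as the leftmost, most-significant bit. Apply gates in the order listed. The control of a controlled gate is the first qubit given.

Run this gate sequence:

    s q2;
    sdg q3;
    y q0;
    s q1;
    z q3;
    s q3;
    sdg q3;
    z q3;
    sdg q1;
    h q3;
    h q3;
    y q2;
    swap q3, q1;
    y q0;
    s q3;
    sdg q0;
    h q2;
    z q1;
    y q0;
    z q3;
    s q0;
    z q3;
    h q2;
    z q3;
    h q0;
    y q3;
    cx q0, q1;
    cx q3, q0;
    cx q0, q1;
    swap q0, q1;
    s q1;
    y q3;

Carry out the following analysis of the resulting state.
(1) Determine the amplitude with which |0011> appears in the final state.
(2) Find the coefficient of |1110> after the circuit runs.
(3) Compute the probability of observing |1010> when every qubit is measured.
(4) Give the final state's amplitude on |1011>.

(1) The final state's coefficient on |0011> equals 0. Key observation: the block from step 4 through step 9 cancels to the identity and can be dropped.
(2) |1110> carries amplitude sqrt(2)/2 in the final state.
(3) The probability of measuring |1010> is 1/2.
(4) The final state's coefficient on |1011> equals 0.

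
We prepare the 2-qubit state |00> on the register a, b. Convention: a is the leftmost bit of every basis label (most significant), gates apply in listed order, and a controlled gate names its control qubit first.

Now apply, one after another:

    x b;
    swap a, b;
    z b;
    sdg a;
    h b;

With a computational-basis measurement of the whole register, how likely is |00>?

The probability of measuring |00> is 0.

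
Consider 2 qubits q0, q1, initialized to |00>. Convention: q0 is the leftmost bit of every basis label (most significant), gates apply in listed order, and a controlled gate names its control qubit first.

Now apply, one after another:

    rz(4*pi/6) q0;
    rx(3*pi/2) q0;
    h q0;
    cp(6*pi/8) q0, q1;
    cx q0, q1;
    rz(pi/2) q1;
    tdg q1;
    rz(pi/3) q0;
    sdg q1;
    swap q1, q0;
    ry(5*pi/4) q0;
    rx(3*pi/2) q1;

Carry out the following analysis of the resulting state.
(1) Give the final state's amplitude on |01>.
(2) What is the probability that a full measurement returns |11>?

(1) |01> carries amplitude -sqrt(2)*sqrt(sqrt(2) + 2)*exp(5*I*pi/6)/8 - sqrt(2)*sqrt(2 - sqrt(2))*exp(I*pi/4)/8 + sqrt(2)*sqrt(2 - sqrt(2))*exp(3*I*pi/4)/8 + sqrt(2)*sqrt(sqrt(2) + 2)*exp(I*pi/3)/8 in the final state.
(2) The probability of measuring |11> is sqrt(3)/16 + 5/16.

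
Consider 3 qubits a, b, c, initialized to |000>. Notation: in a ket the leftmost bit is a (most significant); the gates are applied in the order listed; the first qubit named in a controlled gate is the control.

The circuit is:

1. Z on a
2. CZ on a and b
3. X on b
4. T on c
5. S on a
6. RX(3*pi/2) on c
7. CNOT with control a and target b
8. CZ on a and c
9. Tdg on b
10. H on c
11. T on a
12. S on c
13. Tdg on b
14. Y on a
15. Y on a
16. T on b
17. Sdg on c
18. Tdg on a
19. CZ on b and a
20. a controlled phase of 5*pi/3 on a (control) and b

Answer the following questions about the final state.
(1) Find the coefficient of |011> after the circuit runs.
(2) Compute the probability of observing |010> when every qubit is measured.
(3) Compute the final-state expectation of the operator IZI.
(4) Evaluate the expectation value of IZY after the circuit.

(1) |011> carries amplitude (1 + I)*exp(I*pi/4)/2 in the final state.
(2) The probability of measuring |010> is 1/2.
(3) The expectation value of IZI is -1.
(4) In the final state, IZY has expectation 1.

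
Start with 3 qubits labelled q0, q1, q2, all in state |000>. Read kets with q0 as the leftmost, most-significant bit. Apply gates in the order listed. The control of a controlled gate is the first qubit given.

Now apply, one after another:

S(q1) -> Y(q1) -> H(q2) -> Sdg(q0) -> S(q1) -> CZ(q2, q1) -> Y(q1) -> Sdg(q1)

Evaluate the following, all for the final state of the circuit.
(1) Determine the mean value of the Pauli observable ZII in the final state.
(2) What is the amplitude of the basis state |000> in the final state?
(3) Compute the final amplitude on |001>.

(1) In the final state, ZII has expectation 1.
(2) The final state's coefficient on |000> equals sqrt(2)*I/2.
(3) The amplitude on |001> is -sqrt(2)*I/2.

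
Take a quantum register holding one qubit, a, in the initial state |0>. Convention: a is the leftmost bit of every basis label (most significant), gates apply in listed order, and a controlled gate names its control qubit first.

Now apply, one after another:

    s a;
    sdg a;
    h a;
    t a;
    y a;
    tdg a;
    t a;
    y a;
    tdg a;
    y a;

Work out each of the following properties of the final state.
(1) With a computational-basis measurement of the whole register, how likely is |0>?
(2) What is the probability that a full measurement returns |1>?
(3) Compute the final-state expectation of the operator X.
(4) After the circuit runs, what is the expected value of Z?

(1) The probability of measuring |0> is 1/2. Key observation: steps 4-9 multiply out to the identity, so the circuit reduces to the remaining gates.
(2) A full measurement returns |1> with probability 1/2.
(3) In the final state, X has expectation -1.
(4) In the final state, Z has expectation 0.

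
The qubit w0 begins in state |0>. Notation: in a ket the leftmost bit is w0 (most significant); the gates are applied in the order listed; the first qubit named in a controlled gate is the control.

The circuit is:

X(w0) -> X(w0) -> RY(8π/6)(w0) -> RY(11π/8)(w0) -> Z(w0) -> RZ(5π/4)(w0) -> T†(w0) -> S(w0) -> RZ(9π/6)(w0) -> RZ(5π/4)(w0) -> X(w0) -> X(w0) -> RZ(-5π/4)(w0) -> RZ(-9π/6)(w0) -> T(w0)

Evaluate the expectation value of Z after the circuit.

In the final state, Z has expectation -sqrt(3*sqrt(2) + 6)/4 + sqrt(2 - sqrt(2))/4. Key observation: the block from step 9 through step 14 cancels to the identity and can be dropped.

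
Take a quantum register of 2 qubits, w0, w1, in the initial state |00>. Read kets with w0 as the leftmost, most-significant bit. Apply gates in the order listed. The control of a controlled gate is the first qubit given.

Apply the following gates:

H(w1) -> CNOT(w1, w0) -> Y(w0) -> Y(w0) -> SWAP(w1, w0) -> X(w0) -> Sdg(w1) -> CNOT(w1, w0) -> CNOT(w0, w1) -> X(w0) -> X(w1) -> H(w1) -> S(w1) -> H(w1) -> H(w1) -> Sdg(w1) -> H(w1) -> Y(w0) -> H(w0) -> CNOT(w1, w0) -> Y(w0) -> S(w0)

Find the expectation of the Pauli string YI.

In the final state, YI has expectation 1. Key observation: the block from step 12 through step 17 cancels to the identity and can be dropped.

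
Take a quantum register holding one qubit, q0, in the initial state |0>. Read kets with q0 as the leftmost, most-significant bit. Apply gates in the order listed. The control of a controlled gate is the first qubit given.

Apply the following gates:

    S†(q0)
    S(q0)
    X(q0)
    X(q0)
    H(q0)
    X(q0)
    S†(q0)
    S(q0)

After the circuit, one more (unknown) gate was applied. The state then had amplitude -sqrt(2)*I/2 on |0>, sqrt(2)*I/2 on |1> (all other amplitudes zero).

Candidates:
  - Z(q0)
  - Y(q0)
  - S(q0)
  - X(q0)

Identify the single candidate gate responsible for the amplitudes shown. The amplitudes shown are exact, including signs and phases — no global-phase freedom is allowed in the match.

The unique candidate consistent with the amplitudes is Y(q0).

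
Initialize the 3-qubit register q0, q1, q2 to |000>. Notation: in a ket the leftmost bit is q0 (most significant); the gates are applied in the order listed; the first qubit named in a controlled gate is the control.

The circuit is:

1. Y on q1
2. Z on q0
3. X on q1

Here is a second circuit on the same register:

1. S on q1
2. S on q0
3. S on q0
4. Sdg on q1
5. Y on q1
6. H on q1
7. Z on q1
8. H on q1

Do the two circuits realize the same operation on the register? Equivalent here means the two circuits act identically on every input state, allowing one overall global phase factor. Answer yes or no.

Yes, they are equivalent — the unitaries differ by at most a global phase.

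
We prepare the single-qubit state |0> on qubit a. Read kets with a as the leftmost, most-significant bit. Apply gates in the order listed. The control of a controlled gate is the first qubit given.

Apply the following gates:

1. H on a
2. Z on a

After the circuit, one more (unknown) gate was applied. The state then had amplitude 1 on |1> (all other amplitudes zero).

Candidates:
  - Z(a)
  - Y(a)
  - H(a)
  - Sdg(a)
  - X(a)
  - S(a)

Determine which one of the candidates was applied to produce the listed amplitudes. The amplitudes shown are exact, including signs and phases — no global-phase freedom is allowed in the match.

The unique candidate consistent with the amplitudes is H(a).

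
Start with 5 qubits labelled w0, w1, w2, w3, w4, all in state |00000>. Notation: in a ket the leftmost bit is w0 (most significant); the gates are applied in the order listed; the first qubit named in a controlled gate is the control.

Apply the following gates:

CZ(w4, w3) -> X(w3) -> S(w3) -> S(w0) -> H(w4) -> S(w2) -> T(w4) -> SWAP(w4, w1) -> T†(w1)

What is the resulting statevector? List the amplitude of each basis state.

The resulting statevector has amplitude sqrt(2)*I/2 on |00010>, sqrt(2)*I/2 on |01010>, and 0 on every other basis state.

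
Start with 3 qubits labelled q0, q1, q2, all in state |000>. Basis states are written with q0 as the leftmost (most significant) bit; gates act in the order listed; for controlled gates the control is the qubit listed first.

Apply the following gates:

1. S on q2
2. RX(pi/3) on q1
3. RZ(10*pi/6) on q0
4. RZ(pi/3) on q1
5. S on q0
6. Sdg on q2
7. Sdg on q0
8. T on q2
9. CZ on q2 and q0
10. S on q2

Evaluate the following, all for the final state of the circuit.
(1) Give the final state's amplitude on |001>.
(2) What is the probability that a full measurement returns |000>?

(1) The amplitude on |001> is 0.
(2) A full measurement returns |000> with probability 3/4.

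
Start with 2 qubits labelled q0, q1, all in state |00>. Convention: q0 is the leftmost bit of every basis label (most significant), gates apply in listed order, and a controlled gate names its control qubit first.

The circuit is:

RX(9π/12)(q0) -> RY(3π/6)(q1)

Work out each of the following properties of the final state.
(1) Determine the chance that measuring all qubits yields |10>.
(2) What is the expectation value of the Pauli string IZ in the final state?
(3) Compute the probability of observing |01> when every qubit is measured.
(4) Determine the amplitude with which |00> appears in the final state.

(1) A full measurement returns |10> with probability sqrt(2)/8 + 1/4.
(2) In the final state, IZ has expectation 0.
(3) A full measurement returns |01> with probability 1/4 - sqrt(2)/8.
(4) |00> carries amplitude sqrt(4 - 2*sqrt(2))/4 in the final state.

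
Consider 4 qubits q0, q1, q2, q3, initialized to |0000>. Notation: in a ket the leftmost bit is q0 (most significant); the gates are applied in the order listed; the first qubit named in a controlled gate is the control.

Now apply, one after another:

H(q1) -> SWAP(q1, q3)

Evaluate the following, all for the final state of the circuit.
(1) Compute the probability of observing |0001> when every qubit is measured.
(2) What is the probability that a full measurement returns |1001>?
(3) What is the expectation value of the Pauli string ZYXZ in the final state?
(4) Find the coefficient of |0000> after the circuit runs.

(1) A full measurement returns |0001> with probability 1/2.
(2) Outcome |1001> occurs with probability 0.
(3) The expectation value of ZYXZ is 0.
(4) The final state's coefficient on |0000> equals sqrt(2)/2.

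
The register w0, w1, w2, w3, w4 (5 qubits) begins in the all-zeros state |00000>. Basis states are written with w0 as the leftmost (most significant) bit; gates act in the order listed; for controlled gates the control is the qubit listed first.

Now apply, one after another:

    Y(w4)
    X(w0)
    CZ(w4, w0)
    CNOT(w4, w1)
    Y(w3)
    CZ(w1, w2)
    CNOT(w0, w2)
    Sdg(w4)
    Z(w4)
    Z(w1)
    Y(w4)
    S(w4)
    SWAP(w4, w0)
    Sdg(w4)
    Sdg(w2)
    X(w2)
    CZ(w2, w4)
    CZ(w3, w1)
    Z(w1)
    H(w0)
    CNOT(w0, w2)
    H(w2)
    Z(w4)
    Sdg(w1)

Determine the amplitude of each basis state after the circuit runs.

The resulting statevector has amplitude I/2 on |01011>, I/2 on |01111>, I/2 on |11011>, -I/2 on |11111>, and 0 on every other basis state.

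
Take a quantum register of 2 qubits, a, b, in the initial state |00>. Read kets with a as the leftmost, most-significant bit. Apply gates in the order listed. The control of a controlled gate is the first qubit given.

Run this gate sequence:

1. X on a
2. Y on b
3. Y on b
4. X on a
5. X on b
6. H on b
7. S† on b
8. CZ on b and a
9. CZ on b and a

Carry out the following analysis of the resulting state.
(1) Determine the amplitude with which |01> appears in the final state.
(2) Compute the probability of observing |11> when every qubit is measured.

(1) The amplitude on |01> is sqrt(2)*I/2.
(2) The probability of measuring |11> is 0.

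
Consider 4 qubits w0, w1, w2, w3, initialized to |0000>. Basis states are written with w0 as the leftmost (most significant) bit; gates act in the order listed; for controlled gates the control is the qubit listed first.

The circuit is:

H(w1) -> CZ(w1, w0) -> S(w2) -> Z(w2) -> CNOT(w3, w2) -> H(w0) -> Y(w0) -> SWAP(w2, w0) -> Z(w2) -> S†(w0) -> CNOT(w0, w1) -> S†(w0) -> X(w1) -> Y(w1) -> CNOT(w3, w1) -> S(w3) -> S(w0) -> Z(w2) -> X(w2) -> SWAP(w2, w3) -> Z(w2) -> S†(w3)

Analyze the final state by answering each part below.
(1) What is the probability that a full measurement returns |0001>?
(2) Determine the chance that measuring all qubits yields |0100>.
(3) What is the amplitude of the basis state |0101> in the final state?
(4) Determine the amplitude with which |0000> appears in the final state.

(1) A full measurement returns |0001> with probability 1/4.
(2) A full measurement returns |0100> with probability 1/4.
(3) The final state's coefficient on |0101> equals -I/2.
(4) |0000> carries amplitude 1/2 in the final state.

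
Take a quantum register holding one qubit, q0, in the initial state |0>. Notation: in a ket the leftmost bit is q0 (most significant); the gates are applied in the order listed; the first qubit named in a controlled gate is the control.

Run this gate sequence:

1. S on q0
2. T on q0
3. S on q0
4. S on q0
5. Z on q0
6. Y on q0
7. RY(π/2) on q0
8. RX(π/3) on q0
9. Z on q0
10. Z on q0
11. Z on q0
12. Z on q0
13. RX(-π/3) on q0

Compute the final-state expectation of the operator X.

The expectation value of X is -1.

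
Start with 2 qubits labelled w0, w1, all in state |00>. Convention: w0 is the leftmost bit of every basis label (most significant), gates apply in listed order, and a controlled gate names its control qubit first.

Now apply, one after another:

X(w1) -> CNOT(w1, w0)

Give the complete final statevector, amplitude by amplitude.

The resulting statevector has amplitude 1 on |11>, and 0 on every other basis state.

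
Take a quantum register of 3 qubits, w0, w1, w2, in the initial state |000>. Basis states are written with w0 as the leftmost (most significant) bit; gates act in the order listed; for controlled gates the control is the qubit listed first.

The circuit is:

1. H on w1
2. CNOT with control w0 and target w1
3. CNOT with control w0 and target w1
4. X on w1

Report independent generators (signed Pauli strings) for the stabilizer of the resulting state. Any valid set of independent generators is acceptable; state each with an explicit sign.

The final state is stabilized by the group generated by +IXI, +ZII, +IIZ; other independent generating sets are equally valid.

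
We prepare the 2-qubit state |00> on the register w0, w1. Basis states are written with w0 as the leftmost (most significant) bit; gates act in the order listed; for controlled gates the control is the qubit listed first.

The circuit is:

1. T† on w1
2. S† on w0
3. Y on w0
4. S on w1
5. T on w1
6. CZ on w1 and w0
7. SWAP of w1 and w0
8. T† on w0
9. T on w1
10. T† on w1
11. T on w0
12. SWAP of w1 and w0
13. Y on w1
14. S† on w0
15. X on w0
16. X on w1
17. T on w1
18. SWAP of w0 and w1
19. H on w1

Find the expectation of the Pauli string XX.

The expectation value of XX is 0. Key observation: gates 7-12 undo each other exactly, leaving only the rest of the circuit to track.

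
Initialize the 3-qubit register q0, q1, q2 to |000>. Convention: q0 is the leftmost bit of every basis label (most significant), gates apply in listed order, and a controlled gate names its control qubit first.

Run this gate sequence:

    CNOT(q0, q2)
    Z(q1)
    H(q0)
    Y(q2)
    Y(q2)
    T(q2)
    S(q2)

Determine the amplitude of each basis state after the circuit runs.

The resulting statevector has amplitude sqrt(2)/2 on |000>, sqrt(2)/2 on |100>, and 0 on every other basis state.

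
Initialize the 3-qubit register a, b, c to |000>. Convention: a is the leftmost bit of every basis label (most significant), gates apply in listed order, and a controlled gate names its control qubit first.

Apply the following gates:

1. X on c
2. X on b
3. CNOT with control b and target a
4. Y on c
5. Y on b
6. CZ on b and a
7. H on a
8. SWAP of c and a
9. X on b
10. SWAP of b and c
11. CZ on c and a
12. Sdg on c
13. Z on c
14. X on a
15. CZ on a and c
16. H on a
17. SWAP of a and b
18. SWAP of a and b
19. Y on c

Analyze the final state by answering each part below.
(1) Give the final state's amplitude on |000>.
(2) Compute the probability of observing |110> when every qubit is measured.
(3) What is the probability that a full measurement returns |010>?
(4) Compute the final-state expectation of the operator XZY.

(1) The amplitude on |000> is 1/2. Key observation: gates 17-18 undo each other exactly, leaving only the rest of the circuit to track.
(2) The probability of measuring |110> is 1/4.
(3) The probability of measuring |010> is 1/4.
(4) The observable XZY averages to 0.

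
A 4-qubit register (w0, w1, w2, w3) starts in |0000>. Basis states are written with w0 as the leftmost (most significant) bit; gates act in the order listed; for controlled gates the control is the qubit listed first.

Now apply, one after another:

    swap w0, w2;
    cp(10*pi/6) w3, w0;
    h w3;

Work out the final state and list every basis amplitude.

After the circuit, the state carries amplitude sqrt(2)/2 on |0000>, sqrt(2)/2 on |0001>, and 0 on every other basis state.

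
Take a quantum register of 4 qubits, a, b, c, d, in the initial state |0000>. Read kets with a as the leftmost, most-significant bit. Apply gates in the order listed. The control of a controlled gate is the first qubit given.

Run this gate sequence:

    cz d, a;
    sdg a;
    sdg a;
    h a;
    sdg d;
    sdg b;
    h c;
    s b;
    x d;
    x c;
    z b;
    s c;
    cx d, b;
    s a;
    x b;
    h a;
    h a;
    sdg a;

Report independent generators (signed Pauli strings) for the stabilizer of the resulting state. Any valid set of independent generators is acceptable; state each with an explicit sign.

One valid set of independent stabilizer generators is +XIII, +IIYI, +IZII, -IIIZ (any independent generating set of the same group is equally correct). Key observation: steps 16-17 multiply out to the identity, so the circuit reduces to the remaining gates.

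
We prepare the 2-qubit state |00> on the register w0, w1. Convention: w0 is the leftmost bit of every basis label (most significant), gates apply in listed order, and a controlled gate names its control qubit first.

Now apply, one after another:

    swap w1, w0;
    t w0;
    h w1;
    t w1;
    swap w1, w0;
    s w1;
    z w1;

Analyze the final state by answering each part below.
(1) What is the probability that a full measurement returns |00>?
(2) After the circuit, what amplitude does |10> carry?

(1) Outcome |00> occurs with probability 1/2.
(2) The amplitude on |10> is sqrt(2)*exp(I*pi/4)/2.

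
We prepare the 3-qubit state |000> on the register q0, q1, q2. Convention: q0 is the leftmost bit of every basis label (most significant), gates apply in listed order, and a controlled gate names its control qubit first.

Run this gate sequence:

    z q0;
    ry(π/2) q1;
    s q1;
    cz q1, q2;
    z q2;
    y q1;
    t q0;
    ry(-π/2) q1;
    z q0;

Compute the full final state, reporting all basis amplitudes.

The resulting statevector has amplitude 1/2 + I/2 on |000>, -1/2 + I/2 on |010>, and 0 on every other basis state.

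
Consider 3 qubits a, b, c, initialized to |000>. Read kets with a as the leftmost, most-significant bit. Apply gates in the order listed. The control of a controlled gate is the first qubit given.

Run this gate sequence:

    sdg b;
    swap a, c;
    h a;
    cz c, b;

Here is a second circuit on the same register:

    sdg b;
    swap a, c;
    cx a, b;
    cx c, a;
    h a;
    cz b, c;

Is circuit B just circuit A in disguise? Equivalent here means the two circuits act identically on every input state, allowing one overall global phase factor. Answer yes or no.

No — the two circuits implement different unitaries, even allowing a global phase.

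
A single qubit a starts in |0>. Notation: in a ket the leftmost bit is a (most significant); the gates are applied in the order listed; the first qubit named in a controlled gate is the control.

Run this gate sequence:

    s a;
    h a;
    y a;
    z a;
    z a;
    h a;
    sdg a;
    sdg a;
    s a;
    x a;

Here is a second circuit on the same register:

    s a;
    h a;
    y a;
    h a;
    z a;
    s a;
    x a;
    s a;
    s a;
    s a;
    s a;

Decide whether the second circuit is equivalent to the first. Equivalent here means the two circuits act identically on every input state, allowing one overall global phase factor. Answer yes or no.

Yes: on every input state the two circuits agree up to one overall phase factor.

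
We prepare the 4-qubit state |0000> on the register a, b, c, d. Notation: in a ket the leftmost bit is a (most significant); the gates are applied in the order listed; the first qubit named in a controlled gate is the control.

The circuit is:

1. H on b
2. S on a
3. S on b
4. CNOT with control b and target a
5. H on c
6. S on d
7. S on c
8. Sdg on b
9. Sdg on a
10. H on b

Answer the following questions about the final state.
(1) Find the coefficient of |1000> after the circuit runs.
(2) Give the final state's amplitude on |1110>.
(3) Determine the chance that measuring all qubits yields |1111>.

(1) |1000> carries amplitude -sqrt(2)*I/4 in the final state.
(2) The amplitude on |1110> is -sqrt(2)/4.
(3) A full measurement returns |1111> with probability 0.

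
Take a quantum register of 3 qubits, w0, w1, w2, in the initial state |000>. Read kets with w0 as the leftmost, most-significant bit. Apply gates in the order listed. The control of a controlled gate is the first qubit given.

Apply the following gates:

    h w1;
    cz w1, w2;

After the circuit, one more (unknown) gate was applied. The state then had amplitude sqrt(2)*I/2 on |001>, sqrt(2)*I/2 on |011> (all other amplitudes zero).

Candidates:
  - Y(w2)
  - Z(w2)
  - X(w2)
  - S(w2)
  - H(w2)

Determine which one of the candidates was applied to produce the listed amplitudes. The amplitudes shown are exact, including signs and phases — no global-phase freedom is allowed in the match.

The unique candidate consistent with the amplitudes is Y(w2).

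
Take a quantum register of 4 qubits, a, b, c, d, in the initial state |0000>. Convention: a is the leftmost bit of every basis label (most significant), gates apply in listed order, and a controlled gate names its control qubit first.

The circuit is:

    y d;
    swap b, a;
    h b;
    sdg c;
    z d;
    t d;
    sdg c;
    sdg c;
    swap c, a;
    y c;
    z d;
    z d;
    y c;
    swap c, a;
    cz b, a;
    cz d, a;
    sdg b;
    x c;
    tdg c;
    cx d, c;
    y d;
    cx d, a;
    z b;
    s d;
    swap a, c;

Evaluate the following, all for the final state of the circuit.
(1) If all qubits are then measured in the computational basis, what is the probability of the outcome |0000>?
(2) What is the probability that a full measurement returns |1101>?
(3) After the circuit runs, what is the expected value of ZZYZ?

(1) Outcome |0000> occurs with probability 1/2. Key observation: gates 9-14 undo each other exactly, leaving only the rest of the circuit to track.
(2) The probability of measuring |1101> is 0.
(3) The expectation value of ZZYZ is 0.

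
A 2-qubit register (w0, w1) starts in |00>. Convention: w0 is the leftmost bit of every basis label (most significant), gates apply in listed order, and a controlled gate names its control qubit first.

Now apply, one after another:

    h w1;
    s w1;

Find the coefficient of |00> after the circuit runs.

The amplitude on |00> is sqrt(2)/2.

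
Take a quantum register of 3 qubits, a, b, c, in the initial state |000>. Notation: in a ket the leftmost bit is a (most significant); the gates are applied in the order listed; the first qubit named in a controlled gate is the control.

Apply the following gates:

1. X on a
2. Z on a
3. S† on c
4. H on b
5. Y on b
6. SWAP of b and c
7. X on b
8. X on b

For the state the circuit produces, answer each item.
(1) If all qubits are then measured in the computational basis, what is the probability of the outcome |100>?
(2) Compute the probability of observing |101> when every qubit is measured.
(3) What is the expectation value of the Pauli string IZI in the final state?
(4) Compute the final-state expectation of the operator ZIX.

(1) Outcome |100> occurs with probability 1/2. Key observation: steps 7-8 multiply out to the identity, so the circuit reduces to the remaining gates.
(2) The probability of measuring |101> is 1/2.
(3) The observable IZI averages to 1.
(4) In the final state, ZIX has expectation 1.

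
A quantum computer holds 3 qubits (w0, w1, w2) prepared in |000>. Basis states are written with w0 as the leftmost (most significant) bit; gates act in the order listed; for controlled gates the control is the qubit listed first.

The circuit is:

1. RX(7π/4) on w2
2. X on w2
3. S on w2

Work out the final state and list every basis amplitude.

After the circuit, the state carries amplitude -I*sqrt(2 - sqrt(2))/2 on |000>, -I*sqrt(sqrt(2) + 2)/2 on |001>, and 0 on every other basis state.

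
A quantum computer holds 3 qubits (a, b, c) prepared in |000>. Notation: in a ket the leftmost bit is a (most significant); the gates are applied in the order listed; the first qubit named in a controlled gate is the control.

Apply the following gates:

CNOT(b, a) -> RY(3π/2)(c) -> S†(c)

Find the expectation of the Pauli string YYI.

The expectation value of YYI is 0.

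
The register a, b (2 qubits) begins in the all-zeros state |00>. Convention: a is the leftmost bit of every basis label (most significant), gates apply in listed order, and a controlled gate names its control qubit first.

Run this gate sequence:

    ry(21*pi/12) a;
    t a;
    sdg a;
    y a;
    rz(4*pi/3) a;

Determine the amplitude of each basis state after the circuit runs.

The resulting statevector has amplitude sqrt(2 - sqrt(2))*exp(7*I*pi/12)/2 on |00>, 0 on |01>, sqrt(sqrt(2) + 2)*exp(I*pi/6)/2 on |10>, 0 on |11>.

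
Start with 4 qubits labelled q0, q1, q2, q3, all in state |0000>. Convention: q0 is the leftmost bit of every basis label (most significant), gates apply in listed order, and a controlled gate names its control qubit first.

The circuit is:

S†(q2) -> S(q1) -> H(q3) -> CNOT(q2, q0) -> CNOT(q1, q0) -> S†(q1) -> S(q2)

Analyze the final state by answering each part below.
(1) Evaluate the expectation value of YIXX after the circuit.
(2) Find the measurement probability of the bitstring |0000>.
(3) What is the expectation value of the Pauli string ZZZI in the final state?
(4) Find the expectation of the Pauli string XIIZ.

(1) The expectation value of YIXX is 0.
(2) A full measurement returns |0000> with probability 1/2.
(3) The observable ZZZI averages to 1.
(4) The expectation value of XIIZ is 0.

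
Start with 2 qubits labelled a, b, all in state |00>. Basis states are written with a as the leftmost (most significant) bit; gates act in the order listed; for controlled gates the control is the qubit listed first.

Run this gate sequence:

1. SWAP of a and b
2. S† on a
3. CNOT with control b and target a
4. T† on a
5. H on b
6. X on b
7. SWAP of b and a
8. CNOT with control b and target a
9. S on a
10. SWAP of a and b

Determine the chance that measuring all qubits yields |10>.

The probability of measuring |10> is 0.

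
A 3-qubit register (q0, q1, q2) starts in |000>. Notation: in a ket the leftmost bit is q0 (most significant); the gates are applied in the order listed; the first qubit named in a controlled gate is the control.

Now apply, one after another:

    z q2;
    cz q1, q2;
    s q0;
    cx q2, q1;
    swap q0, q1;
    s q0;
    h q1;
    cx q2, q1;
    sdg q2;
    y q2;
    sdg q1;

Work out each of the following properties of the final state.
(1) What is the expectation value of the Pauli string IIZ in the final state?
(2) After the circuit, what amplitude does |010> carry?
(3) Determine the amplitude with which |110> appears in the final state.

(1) The expectation value of IIZ is -1.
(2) The amplitude on |010> is 0.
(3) The final state's coefficient on |110> equals 0.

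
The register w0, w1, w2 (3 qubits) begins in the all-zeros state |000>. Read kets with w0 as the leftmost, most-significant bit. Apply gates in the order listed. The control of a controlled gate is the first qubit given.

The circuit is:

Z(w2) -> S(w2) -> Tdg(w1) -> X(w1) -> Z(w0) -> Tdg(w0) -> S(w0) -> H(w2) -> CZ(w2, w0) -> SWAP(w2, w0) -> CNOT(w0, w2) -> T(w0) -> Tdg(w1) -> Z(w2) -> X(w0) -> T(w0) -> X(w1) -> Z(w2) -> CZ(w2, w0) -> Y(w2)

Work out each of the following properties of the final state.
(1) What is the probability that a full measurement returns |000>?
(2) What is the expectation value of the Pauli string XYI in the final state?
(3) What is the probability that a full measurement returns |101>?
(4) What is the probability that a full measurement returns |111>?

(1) The probability of measuring |000> is 1/2.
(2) The observable XYI averages to 0.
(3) A full measurement returns |101> with probability 1/2.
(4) Outcome |111> occurs with probability 0.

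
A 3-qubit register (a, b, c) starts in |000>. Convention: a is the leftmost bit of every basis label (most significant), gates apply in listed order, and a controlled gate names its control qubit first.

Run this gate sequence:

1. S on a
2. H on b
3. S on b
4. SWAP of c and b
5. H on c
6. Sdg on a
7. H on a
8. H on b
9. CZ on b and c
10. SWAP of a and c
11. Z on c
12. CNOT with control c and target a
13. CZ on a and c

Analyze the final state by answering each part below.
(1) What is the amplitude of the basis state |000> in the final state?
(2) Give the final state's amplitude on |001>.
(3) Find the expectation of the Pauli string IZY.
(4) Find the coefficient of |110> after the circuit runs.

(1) |000> carries amplitude 1/4 + I/4 in the final state.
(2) The final state's coefficient on |001> equals -1/4 + I/4.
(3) The expectation value of IZY is 1.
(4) The amplitude on |110> is -1/4 + I/4.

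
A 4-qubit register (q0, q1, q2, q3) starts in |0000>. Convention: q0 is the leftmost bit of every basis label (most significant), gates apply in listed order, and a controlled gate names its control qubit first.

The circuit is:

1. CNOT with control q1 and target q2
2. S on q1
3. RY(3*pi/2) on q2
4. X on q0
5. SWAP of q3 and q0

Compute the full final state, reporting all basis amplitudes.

After the circuit, the state carries amplitude -sqrt(2)/2 on |0001>, sqrt(2)/2 on |0011>, and 0 on every other basis state.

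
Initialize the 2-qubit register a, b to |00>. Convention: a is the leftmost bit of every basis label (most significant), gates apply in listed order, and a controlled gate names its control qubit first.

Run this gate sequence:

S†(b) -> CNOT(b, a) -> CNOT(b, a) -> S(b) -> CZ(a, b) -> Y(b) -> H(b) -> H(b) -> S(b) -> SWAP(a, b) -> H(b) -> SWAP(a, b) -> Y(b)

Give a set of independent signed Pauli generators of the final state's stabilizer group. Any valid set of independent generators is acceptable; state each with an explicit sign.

One valid set of independent stabilizer generators is +XI, +IZ (any independent generating set of the same group is equally correct). Key observation: steps 1-4 multiply out to the identity, so the circuit reduces to the remaining gates.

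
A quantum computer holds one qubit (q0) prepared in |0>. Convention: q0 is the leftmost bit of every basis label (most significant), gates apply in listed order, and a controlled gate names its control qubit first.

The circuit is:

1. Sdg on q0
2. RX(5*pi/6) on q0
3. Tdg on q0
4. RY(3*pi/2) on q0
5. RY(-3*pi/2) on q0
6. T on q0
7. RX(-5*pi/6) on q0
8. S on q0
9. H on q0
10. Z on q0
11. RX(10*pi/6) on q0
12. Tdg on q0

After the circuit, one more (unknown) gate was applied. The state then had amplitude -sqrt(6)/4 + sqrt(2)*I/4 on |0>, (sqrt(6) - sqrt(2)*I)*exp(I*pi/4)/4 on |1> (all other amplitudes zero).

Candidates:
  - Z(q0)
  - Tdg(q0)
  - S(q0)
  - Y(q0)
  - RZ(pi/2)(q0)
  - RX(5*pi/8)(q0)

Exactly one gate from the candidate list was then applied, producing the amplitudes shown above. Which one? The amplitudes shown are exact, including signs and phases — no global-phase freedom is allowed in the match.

It was S(q0) that produced the state shown. Key observation: the block from step 1 through step 8 cancels to the identity and can be dropped.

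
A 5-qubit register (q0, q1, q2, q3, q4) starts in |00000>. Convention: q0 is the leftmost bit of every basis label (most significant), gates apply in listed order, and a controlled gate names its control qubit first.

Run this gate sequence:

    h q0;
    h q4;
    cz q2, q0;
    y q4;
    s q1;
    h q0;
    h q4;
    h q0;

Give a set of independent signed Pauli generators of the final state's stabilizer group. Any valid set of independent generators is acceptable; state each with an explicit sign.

The stabilizer group can be generated by +XIIII, +IZIII, +IIZII, +IIIZI, -IIIIZ, among other valid generating sets.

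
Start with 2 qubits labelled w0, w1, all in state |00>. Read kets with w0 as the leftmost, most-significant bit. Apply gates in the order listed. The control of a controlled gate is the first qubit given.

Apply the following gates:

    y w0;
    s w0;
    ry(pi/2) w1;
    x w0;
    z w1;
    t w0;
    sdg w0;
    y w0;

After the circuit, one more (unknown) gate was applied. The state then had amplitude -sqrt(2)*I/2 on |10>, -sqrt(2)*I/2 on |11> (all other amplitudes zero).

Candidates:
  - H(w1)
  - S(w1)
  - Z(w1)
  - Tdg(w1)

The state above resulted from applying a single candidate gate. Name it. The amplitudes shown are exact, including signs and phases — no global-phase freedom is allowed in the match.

The unique candidate consistent with the amplitudes is Z(w1).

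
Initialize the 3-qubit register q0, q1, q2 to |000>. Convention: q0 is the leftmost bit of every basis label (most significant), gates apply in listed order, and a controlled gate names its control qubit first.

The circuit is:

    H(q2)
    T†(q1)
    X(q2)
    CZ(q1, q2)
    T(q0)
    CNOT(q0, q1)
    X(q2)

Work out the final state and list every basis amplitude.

The resulting statevector has amplitude sqrt(2)/2 on |000>, sqrt(2)/2 on |001>, and 0 on every other basis state.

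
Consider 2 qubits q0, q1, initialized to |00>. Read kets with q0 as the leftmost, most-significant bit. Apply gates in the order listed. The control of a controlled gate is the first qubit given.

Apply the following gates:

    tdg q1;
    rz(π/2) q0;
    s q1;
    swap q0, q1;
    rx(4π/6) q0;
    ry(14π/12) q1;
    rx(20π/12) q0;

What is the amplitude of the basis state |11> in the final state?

The amplitude on |11> is (sqrt(2) + sqrt(6))*exp(I*pi/4)/8.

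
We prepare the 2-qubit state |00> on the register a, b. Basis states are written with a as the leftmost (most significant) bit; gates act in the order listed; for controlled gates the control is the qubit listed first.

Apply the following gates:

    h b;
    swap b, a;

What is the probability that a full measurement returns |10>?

A full measurement returns |10> with probability 1/2.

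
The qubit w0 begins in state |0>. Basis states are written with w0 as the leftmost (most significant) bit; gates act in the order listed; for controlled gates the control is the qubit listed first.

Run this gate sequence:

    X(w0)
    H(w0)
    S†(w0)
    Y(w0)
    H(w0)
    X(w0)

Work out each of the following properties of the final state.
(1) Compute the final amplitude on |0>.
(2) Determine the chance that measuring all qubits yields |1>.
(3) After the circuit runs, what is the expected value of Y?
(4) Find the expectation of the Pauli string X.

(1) The amplitude on |0> is 1/2 - I/2.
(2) The probability of measuring |1> is 1/2.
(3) The expectation value of Y is 1.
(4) The expectation value of X is 0.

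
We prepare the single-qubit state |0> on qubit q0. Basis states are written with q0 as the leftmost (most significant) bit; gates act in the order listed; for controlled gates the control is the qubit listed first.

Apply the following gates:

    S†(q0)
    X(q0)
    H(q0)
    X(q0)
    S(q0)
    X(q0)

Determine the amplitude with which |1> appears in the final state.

The final state's coefficient on |1> equals -sqrt(2)/2.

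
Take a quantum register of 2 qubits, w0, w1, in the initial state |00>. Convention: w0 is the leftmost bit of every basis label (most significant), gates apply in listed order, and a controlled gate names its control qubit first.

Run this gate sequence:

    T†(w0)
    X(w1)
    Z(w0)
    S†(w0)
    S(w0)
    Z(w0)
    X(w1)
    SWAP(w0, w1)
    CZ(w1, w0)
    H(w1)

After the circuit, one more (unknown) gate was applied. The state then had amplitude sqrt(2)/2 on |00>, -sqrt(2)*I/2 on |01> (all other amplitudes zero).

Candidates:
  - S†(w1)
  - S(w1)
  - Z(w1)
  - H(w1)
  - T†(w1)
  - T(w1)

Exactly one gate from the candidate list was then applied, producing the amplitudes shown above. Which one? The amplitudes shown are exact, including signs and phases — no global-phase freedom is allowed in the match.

The unique candidate consistent with the amplitudes is S†(w1). Key observation: the block from step 2 through step 7 cancels to the identity and can be dropped.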